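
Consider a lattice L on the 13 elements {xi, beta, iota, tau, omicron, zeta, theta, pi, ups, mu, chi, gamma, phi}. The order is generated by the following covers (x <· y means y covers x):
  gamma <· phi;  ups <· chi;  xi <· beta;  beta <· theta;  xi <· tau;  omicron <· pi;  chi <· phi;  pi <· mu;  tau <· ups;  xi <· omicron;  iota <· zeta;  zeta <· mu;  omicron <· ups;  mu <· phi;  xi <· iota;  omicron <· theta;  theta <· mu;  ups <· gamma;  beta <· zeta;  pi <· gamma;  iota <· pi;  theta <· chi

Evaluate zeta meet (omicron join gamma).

iota

omicron ∨ gamma = gamma
zeta ∧ gamma = iota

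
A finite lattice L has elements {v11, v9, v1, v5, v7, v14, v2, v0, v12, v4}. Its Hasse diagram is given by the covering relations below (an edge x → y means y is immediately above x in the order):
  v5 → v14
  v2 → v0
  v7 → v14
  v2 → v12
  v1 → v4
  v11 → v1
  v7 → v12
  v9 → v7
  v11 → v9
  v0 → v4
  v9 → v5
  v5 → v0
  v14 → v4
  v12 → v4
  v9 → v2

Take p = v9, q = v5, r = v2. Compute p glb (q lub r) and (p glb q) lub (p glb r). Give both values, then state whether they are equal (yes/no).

v9; v9; yes

q lub r = v0, so p glb (q lub r) = v9 glb v0 = v9.
p glb q = v9 and p glb r = v9, so (p glb q) lub (p glb r) = v9 lub v9 = v9.
Equal: yes.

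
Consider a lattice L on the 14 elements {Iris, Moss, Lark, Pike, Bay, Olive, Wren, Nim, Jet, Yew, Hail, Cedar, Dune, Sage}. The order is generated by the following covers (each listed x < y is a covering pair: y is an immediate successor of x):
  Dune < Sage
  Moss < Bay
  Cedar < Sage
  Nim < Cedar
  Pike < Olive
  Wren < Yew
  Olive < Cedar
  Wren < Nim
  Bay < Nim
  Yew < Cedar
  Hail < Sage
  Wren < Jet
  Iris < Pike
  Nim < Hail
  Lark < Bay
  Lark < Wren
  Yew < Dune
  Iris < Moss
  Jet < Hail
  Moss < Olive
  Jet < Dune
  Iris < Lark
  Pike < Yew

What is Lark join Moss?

Common upper bounds of {Lark, Moss}: Bay, Cedar, Hail, Nim, Sage.
The least among these is Bay.

Bay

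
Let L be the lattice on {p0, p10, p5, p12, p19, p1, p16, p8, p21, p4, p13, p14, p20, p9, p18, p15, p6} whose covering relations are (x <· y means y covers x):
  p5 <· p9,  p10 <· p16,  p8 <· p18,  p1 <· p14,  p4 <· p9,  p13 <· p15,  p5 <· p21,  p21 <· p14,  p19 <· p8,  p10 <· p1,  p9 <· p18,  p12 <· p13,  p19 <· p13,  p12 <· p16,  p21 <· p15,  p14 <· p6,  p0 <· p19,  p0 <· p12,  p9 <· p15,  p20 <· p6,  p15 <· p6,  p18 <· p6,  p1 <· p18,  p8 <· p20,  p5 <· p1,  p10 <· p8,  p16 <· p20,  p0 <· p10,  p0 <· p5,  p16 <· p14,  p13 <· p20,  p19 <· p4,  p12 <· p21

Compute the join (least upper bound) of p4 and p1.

Common upper bounds of {p4, p1}: p18, p6.
The least among these is p18.

p18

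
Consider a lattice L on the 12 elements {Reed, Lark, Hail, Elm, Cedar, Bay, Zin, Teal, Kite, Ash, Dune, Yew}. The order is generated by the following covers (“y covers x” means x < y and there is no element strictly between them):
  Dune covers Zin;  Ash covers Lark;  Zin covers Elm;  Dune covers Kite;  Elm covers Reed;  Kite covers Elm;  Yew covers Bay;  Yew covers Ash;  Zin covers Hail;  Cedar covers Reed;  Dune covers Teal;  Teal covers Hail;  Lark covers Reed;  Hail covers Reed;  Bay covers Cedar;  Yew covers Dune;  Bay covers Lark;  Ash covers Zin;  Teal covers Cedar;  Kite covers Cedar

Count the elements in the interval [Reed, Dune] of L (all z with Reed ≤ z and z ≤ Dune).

8

The interval [Reed, Dune] = {Cedar, Dune, Elm, Hail, Kite, Reed, Teal, Zin}, which has 8 elements.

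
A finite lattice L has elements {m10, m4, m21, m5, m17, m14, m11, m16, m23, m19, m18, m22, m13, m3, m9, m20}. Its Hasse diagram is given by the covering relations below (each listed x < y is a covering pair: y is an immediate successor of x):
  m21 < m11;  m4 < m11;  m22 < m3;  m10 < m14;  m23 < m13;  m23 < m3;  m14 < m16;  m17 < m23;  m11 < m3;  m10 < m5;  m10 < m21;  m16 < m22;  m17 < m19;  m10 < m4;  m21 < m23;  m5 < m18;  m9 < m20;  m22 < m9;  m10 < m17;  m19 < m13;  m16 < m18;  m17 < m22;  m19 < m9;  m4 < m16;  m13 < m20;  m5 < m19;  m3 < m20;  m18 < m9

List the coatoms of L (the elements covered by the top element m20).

The coatoms are exactly the elements covered by m20: m13, m3, m9.

m13, m3, m9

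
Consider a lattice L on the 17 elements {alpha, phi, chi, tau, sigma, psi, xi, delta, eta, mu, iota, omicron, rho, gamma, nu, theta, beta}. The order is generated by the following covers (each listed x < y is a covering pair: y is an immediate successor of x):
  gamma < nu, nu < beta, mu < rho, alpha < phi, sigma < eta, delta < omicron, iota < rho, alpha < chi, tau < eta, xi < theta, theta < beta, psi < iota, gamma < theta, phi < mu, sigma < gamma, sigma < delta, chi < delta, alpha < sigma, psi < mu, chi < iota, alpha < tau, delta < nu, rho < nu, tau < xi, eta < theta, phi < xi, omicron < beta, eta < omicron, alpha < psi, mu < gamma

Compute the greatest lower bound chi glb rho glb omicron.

chi

Common lower bounds of {chi, rho, omicron}: alpha, chi.
The greatest among these is chi.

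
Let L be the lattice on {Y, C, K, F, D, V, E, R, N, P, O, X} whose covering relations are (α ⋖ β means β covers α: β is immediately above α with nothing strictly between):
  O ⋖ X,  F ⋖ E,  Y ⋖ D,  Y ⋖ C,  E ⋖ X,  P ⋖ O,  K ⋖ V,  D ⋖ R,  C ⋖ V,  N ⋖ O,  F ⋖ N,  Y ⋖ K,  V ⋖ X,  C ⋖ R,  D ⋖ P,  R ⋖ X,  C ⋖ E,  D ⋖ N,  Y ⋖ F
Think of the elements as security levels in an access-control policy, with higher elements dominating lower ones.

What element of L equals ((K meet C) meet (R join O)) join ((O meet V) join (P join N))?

K ∧ C = Y
R ∨ O = X
Y ∧ X = Y
O ∧ V = Y
P ∨ N = O
Y ∨ O = O
Y ∨ O = O

O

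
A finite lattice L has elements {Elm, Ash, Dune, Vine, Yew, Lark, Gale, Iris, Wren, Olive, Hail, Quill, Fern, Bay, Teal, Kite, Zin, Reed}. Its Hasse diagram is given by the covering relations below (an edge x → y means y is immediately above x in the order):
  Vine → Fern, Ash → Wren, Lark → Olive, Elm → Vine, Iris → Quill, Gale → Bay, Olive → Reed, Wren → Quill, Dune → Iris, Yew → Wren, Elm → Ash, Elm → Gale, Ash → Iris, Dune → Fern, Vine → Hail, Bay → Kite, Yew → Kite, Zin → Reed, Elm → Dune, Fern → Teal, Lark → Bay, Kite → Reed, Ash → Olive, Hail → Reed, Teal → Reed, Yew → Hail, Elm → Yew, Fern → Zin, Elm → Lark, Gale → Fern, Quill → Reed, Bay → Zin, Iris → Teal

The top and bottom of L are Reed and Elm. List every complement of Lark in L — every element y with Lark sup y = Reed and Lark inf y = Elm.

Need y with Lark ∨ y = Reed and Lark ∧ y = Elm.
Checking each element gives: Hail, Iris, Quill, Teal, Wren.

Hail, Iris, Quill, Teal, Wren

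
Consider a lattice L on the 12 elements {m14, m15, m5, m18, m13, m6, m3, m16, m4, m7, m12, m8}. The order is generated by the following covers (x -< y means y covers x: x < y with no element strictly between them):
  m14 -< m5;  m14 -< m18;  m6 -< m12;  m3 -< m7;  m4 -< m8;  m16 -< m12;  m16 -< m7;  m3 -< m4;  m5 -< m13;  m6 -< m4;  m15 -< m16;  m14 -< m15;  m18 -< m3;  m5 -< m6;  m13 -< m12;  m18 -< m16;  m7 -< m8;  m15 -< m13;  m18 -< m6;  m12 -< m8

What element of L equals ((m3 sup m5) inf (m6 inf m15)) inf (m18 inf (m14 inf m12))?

m3 ∨ m5 = m4
m6 ∧ m15 = m14
m4 ∧ m14 = m14
m14 ∧ m12 = m14
m18 ∧ m14 = m14
m14 ∧ m14 = m14

m14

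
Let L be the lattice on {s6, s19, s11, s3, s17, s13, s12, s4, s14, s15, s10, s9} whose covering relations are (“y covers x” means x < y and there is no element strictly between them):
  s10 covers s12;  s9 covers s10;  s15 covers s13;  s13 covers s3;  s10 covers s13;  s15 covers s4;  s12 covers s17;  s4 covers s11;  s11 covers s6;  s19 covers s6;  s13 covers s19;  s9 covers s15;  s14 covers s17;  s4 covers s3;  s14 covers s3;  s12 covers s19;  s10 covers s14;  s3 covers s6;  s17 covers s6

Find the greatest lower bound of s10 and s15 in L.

s13

Common lower bounds of {s10, s15}: s13, s19, s3, s6.
The greatest among these is s13.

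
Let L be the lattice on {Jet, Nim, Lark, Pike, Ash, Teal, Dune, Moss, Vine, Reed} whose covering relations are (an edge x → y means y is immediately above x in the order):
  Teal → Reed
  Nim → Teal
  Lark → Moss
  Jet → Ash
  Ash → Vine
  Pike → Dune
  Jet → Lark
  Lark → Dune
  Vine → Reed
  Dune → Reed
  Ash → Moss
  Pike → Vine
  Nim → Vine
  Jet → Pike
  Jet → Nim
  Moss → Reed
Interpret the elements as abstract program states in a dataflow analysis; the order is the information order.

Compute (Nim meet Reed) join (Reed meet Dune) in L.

Reed

Nim ∧ Reed = Nim
Reed ∧ Dune = Dune
Nim ∨ Dune = Reed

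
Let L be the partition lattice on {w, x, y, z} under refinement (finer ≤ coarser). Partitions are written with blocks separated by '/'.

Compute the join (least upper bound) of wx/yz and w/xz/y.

Common upper bounds of {wx/yz, w/xz/y}: wxyz.
The least among these is wxyz.

wxyz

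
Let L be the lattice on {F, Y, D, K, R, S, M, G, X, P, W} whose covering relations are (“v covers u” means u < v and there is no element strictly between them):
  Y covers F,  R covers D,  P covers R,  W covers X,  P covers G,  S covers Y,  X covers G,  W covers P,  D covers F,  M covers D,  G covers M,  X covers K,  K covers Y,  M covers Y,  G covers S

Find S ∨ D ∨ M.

Common upper bounds of {S, D, M}: G, P, W, X.
The least among these is G.

G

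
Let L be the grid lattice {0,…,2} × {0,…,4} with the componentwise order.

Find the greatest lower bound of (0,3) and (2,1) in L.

(0,1)

In a product of chains, the meet is componentwise min, giving (0,1).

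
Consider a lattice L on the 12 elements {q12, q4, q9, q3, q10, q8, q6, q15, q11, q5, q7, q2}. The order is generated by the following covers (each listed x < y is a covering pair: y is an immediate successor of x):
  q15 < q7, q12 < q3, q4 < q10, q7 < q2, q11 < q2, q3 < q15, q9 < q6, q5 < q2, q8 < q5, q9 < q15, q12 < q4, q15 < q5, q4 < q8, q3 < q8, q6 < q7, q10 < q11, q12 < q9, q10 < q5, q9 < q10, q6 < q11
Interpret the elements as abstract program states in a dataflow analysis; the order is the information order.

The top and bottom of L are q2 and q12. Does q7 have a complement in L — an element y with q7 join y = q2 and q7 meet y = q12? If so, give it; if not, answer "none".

Need y with q7 ∨ y = q2 and q7 ∧ y = q12.
Checking each element gives: q4.

q4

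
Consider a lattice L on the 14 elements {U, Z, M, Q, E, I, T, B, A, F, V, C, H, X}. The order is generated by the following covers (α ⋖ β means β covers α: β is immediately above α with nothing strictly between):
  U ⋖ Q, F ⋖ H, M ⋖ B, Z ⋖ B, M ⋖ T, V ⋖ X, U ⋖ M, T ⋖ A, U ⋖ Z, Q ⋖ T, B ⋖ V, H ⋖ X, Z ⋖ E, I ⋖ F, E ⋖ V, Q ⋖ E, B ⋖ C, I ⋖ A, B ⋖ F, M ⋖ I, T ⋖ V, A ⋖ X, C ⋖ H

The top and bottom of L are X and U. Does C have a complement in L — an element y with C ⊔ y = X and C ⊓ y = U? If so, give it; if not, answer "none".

Need y with C ∨ y = X and C ∧ y = U.
Checking each element gives: Q.

Q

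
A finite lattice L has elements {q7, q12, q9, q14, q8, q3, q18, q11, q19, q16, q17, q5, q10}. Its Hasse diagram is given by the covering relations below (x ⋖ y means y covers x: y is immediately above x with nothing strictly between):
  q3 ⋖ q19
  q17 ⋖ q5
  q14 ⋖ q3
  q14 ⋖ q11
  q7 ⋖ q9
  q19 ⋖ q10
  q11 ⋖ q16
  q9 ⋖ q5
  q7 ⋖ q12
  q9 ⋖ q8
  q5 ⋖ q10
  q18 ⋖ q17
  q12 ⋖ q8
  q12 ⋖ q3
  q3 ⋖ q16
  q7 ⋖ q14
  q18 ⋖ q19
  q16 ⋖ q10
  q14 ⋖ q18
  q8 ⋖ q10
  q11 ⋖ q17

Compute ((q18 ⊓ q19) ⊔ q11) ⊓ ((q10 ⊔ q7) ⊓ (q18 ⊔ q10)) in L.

q17

q18 ∧ q19 = q18
q18 ∨ q11 = q17
q10 ∨ q7 = q10
q18 ∨ q10 = q10
q10 ∧ q10 = q10
q17 ∧ q10 = q17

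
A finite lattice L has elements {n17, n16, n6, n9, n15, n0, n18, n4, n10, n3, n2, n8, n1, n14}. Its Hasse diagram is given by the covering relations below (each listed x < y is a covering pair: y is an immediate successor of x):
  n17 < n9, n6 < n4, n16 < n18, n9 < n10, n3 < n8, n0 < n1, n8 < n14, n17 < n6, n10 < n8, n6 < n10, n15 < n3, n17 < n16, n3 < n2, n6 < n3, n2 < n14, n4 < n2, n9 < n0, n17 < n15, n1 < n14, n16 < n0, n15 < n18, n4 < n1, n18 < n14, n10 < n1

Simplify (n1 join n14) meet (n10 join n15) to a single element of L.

n8

n1 ∨ n14 = n14
n10 ∨ n15 = n8
n14 ∧ n8 = n8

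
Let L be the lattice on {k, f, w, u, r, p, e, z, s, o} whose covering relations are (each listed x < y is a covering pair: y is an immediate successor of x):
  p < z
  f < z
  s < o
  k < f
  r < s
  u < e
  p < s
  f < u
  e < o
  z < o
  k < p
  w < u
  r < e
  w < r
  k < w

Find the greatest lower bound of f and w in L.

Common lower bounds of {f, w}: k.
The greatest among these is k.

k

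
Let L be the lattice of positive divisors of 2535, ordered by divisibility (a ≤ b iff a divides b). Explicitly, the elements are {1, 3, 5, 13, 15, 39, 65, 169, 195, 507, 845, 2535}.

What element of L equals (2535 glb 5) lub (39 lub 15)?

2535 ∧ 5 = 5
39 ∨ 15 = 195
5 ∨ 195 = 195

195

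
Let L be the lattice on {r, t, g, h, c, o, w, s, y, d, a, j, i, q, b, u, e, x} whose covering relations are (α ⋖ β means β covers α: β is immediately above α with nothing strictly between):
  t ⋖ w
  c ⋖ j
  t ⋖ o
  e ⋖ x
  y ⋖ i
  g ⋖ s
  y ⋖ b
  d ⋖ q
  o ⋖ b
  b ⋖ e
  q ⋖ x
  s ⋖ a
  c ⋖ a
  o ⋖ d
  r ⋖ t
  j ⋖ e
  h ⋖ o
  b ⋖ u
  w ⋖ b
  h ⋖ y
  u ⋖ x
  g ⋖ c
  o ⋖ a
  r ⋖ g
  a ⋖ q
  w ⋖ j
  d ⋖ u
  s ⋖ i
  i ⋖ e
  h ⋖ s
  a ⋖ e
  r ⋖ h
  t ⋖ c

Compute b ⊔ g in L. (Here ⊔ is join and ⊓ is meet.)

e

b ∨ g = e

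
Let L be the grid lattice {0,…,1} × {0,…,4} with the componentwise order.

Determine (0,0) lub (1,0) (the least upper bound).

In a product of chains, the join is componentwise max, giving (1,0).

(1,0)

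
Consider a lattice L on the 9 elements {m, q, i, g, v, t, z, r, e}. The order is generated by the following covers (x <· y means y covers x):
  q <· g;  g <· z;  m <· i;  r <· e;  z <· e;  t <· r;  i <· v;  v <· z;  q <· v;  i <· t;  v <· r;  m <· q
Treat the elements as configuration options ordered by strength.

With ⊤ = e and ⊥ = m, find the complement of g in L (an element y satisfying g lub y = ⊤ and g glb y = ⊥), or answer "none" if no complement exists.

t

Need y with g ∨ y = e and g ∧ y = m.
Checking each element gives: t.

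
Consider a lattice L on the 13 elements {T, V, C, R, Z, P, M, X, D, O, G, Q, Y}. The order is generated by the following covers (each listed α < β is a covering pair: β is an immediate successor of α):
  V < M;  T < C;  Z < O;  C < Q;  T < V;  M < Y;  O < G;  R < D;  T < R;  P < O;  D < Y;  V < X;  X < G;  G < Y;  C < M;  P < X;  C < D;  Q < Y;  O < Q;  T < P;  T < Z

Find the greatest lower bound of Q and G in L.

O

Common lower bounds of {Q, G}: O, P, T, Z.
The greatest among these is O.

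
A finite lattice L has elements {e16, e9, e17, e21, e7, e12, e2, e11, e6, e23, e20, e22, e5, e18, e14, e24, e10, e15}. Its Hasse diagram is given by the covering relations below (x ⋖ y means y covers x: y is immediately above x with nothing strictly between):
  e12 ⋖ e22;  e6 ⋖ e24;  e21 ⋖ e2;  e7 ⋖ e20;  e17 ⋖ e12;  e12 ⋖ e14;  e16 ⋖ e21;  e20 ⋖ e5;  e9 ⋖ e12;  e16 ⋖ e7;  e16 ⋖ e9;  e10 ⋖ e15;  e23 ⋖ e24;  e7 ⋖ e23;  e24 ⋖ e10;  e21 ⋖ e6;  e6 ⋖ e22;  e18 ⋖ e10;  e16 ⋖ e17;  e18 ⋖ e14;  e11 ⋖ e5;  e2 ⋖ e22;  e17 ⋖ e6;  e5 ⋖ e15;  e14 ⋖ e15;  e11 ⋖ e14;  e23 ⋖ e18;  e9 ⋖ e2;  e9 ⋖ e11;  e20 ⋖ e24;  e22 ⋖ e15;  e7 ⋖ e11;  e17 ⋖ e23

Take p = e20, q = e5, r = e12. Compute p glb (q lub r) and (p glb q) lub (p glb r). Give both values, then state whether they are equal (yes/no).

q lub r = e15, so p glb (q lub r) = e20 glb e15 = e20.
p glb q = e20 and p glb r = e16, so (p glb q) lub (p glb r) = e20 lub e16 = e20.
Equal: yes.

e20; e20; yes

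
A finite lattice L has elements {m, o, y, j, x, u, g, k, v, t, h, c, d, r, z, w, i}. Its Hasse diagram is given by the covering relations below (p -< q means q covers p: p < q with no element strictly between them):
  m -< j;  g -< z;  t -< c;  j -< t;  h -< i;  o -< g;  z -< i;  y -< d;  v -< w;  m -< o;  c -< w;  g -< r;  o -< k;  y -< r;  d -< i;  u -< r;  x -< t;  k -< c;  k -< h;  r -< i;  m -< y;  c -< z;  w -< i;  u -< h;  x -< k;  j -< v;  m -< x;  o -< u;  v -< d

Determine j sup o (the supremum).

Common upper bounds of {j, o}: c, i, w, z.
The least among these is c.

c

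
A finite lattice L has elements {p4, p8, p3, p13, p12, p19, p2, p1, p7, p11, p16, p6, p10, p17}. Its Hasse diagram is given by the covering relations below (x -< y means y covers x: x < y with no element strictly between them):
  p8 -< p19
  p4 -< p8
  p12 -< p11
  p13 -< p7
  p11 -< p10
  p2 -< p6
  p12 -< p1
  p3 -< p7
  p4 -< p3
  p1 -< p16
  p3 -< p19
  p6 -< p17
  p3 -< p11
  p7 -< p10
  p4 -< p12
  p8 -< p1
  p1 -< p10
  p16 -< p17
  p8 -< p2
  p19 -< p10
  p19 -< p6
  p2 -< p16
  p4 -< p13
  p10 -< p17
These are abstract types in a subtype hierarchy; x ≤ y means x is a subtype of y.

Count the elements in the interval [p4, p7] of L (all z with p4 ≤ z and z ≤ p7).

The interval [p4, p7] = {p13, p3, p4, p7}, which has 4 elements.

4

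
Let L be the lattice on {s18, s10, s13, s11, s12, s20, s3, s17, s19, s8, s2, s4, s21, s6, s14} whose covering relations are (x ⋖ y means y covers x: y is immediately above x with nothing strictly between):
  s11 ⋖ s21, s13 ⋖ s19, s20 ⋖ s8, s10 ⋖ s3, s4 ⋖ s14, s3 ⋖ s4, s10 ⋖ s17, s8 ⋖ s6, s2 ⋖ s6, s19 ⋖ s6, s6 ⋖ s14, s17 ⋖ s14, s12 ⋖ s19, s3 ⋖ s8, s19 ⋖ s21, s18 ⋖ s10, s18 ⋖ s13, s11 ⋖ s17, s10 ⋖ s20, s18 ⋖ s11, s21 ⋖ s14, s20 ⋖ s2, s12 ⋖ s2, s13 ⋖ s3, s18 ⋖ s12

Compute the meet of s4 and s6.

Common lower bounds of {s4, s6}: s10, s13, s18, s3.
The greatest among these is s3.

s3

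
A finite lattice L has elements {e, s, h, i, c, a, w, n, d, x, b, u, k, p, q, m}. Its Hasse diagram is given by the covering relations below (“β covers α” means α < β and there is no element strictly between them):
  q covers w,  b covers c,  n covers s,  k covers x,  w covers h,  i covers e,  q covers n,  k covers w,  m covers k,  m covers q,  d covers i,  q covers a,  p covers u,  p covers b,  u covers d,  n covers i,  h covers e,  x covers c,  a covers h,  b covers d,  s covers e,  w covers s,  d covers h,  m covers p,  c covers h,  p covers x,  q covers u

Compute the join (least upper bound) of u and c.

p

Common upper bounds of {u, c}: m, p.
The least among these is p.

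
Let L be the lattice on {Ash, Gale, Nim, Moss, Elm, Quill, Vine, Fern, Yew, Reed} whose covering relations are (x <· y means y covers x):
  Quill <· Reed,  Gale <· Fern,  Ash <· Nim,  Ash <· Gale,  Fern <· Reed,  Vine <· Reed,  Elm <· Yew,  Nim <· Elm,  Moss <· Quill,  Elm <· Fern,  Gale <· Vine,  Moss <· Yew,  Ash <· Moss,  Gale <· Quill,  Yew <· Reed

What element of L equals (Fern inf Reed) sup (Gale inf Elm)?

Fern

Fern ∧ Reed = Fern
Gale ∧ Elm = Ash
Fern ∨ Ash = Fern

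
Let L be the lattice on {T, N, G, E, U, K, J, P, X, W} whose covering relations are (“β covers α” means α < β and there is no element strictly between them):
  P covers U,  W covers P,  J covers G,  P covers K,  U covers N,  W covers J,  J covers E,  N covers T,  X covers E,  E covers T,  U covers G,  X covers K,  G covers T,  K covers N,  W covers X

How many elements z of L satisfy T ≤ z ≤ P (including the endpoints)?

The interval [T, P] = {G, K, N, P, T, U}, which has 6 elements.

6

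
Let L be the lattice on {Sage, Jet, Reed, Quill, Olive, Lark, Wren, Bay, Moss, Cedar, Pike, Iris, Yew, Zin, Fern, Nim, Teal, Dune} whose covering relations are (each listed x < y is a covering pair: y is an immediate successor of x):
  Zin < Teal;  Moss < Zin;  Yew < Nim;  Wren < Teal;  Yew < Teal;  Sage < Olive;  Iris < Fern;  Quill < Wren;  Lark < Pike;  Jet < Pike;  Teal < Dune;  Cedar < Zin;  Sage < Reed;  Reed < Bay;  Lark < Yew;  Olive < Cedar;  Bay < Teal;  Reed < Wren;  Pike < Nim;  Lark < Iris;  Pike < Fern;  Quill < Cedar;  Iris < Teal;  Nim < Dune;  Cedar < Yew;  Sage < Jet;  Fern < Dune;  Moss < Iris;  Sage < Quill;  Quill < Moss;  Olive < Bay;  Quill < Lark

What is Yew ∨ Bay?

Common upper bounds of {Yew, Bay}: Dune, Teal.
The least among these is Teal.

Teal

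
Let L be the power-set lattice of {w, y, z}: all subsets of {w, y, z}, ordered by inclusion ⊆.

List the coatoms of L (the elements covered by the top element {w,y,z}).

{w,y}, {w,z}, {y,z}

The coatoms are exactly the elements covered by {w,y,z}: {w,y}, {w,z}, {y,z}.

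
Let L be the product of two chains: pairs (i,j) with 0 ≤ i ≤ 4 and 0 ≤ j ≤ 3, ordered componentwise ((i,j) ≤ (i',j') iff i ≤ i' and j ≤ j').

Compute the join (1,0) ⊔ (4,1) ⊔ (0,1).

(4,1)

Common upper bounds of {(1,0), (4,1), (0,1)}: (4,1), (4,2), (4,3).
The least among these is (4,1).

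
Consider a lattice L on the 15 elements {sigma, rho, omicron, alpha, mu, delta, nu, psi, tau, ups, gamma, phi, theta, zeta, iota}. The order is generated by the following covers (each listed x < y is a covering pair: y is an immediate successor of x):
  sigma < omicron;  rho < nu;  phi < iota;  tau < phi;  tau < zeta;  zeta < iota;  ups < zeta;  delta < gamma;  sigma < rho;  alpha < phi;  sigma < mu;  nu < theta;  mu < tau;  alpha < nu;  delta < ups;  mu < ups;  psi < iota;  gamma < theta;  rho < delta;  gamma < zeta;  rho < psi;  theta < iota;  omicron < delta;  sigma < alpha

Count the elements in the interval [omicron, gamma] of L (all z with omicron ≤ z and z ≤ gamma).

The interval [omicron, gamma] = {delta, gamma, omicron}, which has 3 elements.

3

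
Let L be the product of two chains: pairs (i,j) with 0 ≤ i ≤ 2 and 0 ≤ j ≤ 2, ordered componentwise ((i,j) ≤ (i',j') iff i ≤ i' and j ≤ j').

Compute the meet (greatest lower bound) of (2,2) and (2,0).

In a product of chains, the meet is componentwise min, giving (2,0).

(2,0)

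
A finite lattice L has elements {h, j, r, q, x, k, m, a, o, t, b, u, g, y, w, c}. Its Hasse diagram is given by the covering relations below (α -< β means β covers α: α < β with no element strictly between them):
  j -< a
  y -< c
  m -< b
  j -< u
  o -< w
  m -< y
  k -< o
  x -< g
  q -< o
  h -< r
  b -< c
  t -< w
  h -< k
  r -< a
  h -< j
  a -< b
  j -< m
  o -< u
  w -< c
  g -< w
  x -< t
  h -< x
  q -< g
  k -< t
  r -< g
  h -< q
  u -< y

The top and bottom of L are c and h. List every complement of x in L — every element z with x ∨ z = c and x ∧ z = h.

a, b, j, m, u, y

Need z with x ∨ z = c and x ∧ z = h.
Checking each element gives: a, b, j, m, u, y.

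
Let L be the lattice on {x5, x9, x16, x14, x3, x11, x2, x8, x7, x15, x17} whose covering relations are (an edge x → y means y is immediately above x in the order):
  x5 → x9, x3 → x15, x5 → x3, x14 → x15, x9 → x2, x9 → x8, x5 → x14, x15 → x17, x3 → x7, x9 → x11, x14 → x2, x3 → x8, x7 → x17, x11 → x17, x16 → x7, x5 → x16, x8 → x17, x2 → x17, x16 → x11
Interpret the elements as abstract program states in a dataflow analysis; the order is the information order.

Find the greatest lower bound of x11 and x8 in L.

x9

Common lower bounds of {x11, x8}: x5, x9.
The greatest among these is x9.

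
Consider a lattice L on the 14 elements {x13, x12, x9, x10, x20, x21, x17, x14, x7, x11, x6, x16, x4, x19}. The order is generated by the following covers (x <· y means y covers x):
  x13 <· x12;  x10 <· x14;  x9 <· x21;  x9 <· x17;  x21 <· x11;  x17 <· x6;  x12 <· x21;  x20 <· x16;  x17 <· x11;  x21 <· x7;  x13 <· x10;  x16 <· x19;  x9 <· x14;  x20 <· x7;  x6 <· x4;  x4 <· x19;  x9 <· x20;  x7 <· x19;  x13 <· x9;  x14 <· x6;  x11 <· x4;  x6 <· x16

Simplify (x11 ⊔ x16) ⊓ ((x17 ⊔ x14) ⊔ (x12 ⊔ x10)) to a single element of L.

x11 ∨ x16 = x19
x17 ∨ x14 = x6
x12 ∨ x10 = x4
x6 ∨ x4 = x4
x19 ∧ x4 = x4

x4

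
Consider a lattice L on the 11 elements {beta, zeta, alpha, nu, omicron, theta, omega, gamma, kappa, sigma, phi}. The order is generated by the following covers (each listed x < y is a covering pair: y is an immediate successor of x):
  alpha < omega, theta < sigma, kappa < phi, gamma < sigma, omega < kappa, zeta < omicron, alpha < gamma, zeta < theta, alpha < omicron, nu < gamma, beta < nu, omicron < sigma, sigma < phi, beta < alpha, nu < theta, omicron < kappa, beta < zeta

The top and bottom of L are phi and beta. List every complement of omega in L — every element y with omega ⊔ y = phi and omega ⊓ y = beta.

Need y with omega ∨ y = phi and omega ∧ y = beta.
Checking each element gives: nu, theta.

nu, theta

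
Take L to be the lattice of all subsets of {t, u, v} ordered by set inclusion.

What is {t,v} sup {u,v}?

Common upper bounds of {{t,v}, {u,v}}: {t,u,v}.
The least among these is {t,u,v}.

{t,u,v}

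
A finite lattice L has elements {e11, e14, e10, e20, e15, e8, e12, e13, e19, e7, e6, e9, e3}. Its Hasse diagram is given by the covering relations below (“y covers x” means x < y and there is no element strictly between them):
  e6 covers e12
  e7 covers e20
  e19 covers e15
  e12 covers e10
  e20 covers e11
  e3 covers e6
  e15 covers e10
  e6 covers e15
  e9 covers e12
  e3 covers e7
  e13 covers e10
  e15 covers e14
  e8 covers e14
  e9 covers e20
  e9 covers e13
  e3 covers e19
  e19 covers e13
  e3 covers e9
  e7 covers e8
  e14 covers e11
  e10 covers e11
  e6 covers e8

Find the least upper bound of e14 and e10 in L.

Common upper bounds of {e14, e10}: e15, e19, e3, e6.
The least among these is e15.

e15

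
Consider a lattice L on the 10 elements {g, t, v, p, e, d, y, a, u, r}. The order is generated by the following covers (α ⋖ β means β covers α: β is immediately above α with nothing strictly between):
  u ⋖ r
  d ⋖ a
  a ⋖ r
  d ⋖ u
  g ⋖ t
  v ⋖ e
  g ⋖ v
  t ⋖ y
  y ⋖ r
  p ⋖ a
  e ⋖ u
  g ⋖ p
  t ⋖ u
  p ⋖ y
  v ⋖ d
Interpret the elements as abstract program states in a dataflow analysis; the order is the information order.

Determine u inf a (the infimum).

Common lower bounds of {u, a}: d, g, v.
The greatest among these is d.

d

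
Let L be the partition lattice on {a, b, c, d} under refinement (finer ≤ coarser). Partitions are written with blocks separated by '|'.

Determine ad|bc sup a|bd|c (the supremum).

abcd

The join of ad|bc and a|bd|c merges any blocks that overlap across the partitions, giving abcd.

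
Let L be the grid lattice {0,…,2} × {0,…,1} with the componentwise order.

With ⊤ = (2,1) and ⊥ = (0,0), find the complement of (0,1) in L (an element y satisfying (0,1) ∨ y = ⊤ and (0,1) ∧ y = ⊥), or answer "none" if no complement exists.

Need y with (0,1) ∨ y = (2,1) and (0,1) ∧ y = (0,0).
Checking each element gives: (2,0).

(2,0)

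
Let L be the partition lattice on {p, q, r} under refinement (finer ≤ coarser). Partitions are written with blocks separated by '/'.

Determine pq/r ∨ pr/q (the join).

The join of pq/r and pr/q merges any blocks that overlap across the partitions, giving pqr.

pqr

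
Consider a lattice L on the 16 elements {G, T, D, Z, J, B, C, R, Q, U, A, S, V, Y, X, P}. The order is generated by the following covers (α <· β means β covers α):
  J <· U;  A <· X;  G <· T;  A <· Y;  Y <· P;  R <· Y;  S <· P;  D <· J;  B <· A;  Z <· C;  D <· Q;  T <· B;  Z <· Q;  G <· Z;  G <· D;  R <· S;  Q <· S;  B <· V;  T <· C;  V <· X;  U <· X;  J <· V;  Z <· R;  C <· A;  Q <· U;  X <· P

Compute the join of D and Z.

Common upper bounds of {D, Z}: P, Q, S, U, X.
The least among these is Q.

Q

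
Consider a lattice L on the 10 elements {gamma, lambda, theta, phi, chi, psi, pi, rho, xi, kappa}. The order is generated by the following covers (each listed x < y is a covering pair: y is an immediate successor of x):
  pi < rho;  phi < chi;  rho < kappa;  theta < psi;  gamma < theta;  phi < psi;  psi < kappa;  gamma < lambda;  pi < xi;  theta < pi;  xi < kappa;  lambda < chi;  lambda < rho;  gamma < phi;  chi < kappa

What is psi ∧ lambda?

Common lower bounds of {psi, lambda}: gamma.
The greatest among these is gamma.

gamma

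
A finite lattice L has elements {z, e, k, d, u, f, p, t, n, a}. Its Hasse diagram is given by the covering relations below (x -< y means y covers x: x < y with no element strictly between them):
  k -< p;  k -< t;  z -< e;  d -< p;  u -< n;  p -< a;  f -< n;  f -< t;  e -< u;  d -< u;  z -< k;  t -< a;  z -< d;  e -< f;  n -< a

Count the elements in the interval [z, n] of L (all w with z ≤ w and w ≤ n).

The interval [z, n] = {d, e, f, n, u, z}, which has 6 elements.

6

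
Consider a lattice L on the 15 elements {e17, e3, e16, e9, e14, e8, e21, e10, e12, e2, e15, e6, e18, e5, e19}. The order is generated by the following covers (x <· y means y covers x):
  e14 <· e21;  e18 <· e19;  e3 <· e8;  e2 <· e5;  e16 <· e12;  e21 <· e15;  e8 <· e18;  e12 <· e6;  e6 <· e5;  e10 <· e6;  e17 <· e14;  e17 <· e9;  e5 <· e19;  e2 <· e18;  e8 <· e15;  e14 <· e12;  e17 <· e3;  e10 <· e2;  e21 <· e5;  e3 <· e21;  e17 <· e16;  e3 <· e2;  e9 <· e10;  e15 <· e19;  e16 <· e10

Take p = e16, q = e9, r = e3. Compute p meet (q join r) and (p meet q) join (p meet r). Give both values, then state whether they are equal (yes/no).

q join r = e2, so p meet (q join r) = e16 meet e2 = e16.
p meet q = e17 and p meet r = e17, so (p meet q) join (p meet r) = e17 join e17 = e17.
Equal: no.

e16; e17; no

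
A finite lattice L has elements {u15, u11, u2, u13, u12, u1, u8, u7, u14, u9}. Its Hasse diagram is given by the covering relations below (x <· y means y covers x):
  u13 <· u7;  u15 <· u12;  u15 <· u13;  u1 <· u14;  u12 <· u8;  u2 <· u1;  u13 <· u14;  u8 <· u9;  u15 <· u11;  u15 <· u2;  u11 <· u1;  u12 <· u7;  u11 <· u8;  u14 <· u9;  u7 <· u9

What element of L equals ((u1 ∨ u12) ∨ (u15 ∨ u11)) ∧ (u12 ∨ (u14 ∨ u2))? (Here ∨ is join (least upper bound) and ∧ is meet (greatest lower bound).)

u9

u1 ∨ u12 = u9
u15 ∨ u11 = u11
u9 ∨ u11 = u9
u14 ∨ u2 = u14
u12 ∨ u14 = u9
u9 ∧ u9 = u9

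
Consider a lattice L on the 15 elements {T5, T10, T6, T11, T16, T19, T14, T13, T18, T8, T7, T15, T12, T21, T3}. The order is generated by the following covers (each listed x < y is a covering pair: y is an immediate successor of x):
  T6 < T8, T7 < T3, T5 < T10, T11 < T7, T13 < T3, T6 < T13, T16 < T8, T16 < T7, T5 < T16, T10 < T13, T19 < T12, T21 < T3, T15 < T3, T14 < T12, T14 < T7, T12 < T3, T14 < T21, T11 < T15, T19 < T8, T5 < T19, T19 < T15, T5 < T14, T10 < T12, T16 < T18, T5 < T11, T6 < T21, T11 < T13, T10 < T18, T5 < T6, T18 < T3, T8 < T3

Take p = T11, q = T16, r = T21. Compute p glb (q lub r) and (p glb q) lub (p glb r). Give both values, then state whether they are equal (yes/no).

T11; T5; no

q lub r = T3, so p glb (q lub r) = T11 glb T3 = T11.
p glb q = T5 and p glb r = T5, so (p glb q) lub (p glb r) = T5 lub T5 = T5.
Equal: no.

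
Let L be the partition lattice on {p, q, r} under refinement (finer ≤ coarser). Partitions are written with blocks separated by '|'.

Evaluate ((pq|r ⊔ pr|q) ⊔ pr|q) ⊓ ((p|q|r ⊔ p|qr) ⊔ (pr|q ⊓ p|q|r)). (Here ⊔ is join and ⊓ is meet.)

pq|r ∨ pr|q = pqr
pqr ∨ pr|q = pqr
p|q|r ∨ p|qr = p|qr
pr|q ∧ p|q|r = p|q|r
p|qr ∨ p|q|r = p|qr
pqr ∧ p|qr = p|qr

p|qr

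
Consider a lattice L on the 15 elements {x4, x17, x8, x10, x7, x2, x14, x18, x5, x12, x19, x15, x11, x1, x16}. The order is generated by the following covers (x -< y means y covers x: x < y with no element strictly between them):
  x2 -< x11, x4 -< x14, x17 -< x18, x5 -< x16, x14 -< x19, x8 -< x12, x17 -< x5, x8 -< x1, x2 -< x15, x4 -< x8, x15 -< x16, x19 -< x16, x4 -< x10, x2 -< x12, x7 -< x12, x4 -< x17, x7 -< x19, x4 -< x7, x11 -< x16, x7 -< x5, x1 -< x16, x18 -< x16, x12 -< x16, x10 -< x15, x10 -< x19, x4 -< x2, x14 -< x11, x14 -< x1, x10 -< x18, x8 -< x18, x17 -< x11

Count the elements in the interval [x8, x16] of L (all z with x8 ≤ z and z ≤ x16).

The interval [x8, x16] = {x1, x12, x16, x18, x8}, which has 5 elements.

5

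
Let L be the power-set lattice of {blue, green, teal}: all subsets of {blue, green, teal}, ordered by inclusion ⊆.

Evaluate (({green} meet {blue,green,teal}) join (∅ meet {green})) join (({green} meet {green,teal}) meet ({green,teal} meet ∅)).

{green}

{green} ∧ {blue,green,teal} = {green}
∅ ∧ {green} = ∅
{green} ∨ ∅ = {green}
{green} ∧ {green,teal} = {green}
{green,teal} ∧ ∅ = ∅
{green} ∧ ∅ = ∅
{green} ∨ ∅ = {green}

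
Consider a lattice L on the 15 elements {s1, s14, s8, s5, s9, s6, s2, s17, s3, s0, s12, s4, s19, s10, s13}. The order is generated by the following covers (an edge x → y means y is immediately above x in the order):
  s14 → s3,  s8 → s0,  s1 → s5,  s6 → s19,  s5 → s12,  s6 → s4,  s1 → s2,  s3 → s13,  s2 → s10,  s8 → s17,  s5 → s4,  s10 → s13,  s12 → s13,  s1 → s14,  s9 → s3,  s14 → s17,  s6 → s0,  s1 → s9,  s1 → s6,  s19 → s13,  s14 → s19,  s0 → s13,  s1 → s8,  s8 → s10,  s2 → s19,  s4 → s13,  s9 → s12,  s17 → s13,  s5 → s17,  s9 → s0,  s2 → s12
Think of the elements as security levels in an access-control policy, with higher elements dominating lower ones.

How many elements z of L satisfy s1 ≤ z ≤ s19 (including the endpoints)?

5

The interval [s1, s19] = {s1, s14, s19, s2, s6}, which has 5 elements.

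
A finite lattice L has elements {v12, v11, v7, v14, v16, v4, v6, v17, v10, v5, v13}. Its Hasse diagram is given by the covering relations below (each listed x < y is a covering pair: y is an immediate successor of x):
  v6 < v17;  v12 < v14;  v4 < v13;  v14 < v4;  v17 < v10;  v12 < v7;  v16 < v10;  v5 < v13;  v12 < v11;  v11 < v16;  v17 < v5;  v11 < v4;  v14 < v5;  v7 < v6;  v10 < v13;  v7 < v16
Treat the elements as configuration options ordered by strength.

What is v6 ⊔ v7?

v6

Common upper bounds of {v6, v7}: v10, v13, v17, v5, v6.
The least among these is v6.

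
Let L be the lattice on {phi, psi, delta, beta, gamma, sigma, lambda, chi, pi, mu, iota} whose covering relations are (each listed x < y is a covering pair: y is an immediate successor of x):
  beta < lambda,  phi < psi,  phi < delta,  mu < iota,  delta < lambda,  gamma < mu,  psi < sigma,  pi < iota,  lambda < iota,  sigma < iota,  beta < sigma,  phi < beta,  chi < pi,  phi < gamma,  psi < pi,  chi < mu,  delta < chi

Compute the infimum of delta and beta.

phi

Common lower bounds of {delta, beta}: phi.
The greatest among these is phi.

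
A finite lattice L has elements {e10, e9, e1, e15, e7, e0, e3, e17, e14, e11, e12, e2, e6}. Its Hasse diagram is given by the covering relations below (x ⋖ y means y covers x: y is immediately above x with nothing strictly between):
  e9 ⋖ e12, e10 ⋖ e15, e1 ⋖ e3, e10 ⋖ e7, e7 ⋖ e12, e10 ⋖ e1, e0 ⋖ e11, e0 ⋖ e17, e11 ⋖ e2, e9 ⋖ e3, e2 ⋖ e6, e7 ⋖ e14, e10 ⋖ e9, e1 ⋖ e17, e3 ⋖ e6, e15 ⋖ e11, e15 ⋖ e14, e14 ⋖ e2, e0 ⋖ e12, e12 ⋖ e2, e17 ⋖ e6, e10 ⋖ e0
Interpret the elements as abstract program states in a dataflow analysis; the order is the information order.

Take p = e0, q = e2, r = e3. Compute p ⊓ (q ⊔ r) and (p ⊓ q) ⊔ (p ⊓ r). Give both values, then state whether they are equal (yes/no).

e0; e0; yes

q ⊔ r = e6, so p ⊓ (q ⊔ r) = e0 ⊓ e6 = e0.
p ⊓ q = e0 and p ⊓ r = e10, so (p ⊓ q) ⊔ (p ⊓ r) = e0 ⊔ e10 = e0.
Equal: yes.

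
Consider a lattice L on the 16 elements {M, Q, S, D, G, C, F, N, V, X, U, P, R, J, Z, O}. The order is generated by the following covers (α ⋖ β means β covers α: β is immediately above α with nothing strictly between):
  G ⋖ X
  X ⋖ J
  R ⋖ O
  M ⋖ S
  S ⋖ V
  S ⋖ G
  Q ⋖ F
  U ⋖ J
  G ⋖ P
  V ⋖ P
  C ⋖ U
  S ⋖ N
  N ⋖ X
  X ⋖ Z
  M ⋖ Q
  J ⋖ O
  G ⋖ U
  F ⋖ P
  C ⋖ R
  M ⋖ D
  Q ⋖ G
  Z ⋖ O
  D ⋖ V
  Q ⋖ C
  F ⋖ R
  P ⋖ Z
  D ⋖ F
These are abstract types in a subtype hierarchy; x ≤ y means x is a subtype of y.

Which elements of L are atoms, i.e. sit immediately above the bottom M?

D, Q, S

The atoms are exactly the elements that cover M: D, Q, S.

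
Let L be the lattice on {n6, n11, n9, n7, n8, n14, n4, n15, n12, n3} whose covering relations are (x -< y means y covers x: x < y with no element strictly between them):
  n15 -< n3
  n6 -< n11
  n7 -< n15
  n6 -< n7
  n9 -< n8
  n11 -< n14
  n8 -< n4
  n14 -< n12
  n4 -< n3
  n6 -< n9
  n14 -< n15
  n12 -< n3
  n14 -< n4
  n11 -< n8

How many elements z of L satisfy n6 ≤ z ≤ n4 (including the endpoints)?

The interval [n6, n4] = {n11, n14, n4, n6, n8, n9}, which has 6 elements.

6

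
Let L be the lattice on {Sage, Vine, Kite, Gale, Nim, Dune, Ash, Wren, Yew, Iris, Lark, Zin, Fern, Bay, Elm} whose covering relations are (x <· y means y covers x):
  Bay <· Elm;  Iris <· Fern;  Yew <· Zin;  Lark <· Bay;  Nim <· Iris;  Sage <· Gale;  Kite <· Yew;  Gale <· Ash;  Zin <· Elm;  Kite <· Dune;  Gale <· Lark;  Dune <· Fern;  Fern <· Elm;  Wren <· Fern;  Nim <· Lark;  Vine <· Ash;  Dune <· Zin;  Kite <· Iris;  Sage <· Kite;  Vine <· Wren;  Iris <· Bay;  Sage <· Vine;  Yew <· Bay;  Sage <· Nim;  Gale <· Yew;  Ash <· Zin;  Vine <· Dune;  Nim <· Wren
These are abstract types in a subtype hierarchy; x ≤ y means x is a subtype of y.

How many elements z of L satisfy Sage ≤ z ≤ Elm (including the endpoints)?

15

The interval [Sage, Elm] = {Ash, Bay, Dune, Elm, Fern, Gale, Iris, Kite, Lark, Nim, Sage, Vine, Wren, Yew, Zin}, which has 15 elements.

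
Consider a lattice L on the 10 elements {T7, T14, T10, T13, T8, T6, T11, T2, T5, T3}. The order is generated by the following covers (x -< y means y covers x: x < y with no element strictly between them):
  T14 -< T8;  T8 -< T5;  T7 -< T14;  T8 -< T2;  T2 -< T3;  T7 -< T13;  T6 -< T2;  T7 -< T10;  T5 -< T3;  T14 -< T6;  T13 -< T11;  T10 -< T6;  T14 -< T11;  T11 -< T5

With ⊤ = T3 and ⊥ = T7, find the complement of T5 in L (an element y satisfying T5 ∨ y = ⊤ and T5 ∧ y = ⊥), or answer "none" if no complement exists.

Need y with T5 ∨ y = T3 and T5 ∧ y = T7.
Checking each element gives: T10.

T10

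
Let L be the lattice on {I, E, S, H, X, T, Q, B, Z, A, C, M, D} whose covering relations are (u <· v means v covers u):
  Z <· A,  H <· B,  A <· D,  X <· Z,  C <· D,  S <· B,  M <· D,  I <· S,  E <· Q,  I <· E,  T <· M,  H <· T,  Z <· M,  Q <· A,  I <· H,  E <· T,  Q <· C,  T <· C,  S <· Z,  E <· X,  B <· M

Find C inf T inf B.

Common lower bounds of {C, T, B}: H, I.
The greatest among these is H.

H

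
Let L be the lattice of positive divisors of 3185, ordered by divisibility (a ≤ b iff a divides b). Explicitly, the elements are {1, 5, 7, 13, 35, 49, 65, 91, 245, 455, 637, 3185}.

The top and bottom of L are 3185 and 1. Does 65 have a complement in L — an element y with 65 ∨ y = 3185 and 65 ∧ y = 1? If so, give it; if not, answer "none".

Need y with 65 ∨ y = 3185 and 65 ∧ y = 1.
Checking each element gives: 49.

49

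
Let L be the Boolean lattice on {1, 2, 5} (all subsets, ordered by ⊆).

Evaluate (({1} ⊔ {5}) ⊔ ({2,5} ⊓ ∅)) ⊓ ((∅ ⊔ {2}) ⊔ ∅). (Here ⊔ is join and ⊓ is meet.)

{1} ∨ {5} = {1,5}
{2,5} ∧ ∅ = ∅
{1,5} ∨ ∅ = {1,5}
∅ ∨ {2} = {2}
{2} ∨ ∅ = {2}
{1,5} ∧ {2} = ∅

∅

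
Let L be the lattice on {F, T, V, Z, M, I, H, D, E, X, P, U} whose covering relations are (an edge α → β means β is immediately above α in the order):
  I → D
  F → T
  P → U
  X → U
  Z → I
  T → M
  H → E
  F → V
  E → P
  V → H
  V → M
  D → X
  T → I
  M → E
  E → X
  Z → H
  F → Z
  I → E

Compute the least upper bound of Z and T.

I

Common upper bounds of {Z, T}: D, E, I, P, U, X.
The least among these is I.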